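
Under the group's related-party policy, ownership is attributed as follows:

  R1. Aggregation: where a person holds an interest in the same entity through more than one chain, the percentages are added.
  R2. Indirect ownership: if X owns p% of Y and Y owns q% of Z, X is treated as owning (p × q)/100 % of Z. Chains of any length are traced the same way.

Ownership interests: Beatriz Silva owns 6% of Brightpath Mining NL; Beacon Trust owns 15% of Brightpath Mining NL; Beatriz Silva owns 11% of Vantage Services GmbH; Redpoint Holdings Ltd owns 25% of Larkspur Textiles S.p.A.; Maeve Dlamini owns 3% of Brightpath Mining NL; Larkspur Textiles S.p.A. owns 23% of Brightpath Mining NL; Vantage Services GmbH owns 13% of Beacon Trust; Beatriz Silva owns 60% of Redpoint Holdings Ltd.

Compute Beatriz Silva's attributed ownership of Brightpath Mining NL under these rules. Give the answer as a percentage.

Chain via Vantage Services GmbH → Beacon Trust (R2): 11% × 13% × 15% = 0.2145% of Brightpath Mining NL.
Chain via Redpoint Holdings Ltd → Larkspur Textiles S.p.A. (R2): 60% × 25% × 23% = 3.45% of Brightpath Mining NL.
Direct interest in Brightpath Mining NL: 6%.
Aggregating (R1): 0.2145% + 3.45% + 6% = 9.6645%.

9.6645%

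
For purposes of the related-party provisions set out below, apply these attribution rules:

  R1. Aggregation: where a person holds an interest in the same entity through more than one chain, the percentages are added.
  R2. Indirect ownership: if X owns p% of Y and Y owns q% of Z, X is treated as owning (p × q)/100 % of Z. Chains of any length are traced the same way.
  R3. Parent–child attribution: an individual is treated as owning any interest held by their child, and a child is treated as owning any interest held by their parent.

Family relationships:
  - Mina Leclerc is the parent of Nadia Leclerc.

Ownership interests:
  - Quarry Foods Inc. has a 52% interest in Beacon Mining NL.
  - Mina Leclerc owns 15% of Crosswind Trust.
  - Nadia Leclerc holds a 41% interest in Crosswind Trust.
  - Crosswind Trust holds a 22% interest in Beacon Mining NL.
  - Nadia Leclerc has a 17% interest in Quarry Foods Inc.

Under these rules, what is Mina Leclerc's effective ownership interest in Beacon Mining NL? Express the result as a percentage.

By parent–child attribution (R3), Mina Leclerc is treated as also owning Nadia Leclerc's interest in Crosswind Trust, giving 15% + 41% = 56%.
By parent–child attribution (R3), Mina Leclerc is treated as owning Nadia Leclerc's 17% interest in Quarry Foods Inc.
Chain via Crosswind Trust (R2): 56% × 22% = 12.32% of Beacon Mining NL.
Chain via Quarry Foods Inc. (R2): 17% × 52% = 8.84% of Beacon Mining NL.
Aggregating (R1): 12.32% + 8.84% = 21.16%.

21.16%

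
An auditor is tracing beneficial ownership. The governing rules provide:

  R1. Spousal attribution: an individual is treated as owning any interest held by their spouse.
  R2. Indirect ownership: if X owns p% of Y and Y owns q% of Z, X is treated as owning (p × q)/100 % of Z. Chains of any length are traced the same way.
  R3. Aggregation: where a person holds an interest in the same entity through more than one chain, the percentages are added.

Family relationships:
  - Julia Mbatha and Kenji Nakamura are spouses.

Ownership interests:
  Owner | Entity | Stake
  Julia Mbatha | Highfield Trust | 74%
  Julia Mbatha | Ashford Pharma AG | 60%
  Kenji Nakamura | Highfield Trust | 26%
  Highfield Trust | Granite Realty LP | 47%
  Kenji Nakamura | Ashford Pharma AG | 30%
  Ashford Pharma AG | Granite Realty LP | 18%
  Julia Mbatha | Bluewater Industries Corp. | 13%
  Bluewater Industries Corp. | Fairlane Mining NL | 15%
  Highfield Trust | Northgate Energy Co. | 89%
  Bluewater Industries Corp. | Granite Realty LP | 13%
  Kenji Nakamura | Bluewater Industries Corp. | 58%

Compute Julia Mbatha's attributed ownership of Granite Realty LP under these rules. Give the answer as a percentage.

By spousal attribution (R1), Julia Mbatha is treated as also owning Kenji Nakamura's interest in Ashford Pharma AG, giving 60% + 30% = 90%.
By spousal attribution (R1), Julia Mbatha is treated as also owning Kenji Nakamura's interest in Bluewater Industries Corp, giving 13% + 58% = 71%.
By spousal attribution (R1), Julia Mbatha is treated as also owning Kenji Nakamura's interest in Highfield Trust, giving 74% + 26% = 100%.
Chain via Ashford Pharma AG (R2): 90% × 18% = 16.2% of Granite Realty LP.
Chain via Bluewater Industries Corp. (R2): 71% × 13% = 9.23% of Granite Realty LP.
Chain via Highfield Trust (R2): 100% × 47% = 47% of Granite Realty LP.
Aggregating (R3): 16.2% + 9.23% + 47% = 72.43%.

72.43%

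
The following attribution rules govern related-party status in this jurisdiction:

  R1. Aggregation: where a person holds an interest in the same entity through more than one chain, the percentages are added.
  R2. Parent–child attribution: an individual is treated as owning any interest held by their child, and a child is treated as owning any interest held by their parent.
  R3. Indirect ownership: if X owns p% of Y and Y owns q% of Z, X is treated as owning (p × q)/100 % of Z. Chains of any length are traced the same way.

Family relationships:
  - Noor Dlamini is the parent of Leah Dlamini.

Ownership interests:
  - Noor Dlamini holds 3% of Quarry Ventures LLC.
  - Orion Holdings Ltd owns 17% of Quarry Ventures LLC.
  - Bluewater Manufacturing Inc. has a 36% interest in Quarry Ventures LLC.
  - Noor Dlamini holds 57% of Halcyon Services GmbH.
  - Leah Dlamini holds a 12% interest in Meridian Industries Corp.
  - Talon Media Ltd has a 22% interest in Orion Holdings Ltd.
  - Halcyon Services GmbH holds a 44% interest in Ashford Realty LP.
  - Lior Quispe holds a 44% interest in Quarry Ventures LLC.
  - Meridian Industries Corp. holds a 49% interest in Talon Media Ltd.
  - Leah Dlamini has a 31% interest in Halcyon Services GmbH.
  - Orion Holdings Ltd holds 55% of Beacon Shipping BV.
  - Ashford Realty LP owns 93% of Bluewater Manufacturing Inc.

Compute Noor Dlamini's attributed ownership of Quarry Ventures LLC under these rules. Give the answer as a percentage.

By parent–child attribution (R2), Noor Dlamini is treated as also owning Leah Dlamini's interest in Halcyon Services GmbH, giving 57% + 31% = 88%.
By parent–child attribution (R2), Noor Dlamini is treated as owning Leah Dlamini's 12% interest in Meridian Industries Corp.
Chain via Halcyon Services GmbH → Ashford Realty LP → Bluewater Manufacturing Inc. (R3): 88% × 44% × 93% × 36% = 12.963456% of Quarry Ventures LLC.
Direct interest in Quarry Ventures LLC: 3%.
Chain via Meridian Industries Corp. → Talon Media Ltd → Orion Holdings Ltd (R3): 12% × 49% × 22% × 17% = 0.219912% of Quarry Ventures LLC.
Aggregating (R1): 12.963456% + 3% + 0.219912% = 16.183368%.

16.183368%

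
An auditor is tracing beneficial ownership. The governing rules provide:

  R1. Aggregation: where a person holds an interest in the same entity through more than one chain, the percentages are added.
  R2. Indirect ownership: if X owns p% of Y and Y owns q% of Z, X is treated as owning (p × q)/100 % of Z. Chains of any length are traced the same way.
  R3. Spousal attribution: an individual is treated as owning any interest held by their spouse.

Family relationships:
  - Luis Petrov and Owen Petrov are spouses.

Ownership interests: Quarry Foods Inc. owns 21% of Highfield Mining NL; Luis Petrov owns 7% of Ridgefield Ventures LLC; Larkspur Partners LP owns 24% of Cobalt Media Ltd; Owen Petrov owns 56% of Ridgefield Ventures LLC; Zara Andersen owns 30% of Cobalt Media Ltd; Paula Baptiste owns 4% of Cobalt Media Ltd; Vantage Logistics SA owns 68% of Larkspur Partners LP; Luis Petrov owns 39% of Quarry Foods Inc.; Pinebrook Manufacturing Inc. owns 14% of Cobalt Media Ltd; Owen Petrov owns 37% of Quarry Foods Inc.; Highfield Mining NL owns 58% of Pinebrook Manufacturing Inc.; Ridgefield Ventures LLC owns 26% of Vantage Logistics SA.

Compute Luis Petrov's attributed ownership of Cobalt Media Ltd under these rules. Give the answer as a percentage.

3.969168%

By spousal attribution (R3), Luis Petrov is treated as also owning Owen Petrov's interest in Ridgefield Ventures LLC, giving 7% + 56% = 63%.
By spousal attribution (R3), Luis Petrov is treated as also owning Owen Petrov's interest in Quarry Foods Inc, giving 39% + 37% = 76%.
Chain via Ridgefield Ventures LLC → Vantage Logistics SA → Larkspur Partners LP (R2): 63% × 26% × 68% × 24% = 2.673216% of Cobalt Media Ltd.
Chain via Quarry Foods Inc. → Highfield Mining NL → Pinebrook Manufacturing Inc. (R2): 76% × 21% × 58% × 14% = 1.295952% of Cobalt Media Ltd.
Aggregating (R1): 2.673216% + 1.295952% = 3.969168%.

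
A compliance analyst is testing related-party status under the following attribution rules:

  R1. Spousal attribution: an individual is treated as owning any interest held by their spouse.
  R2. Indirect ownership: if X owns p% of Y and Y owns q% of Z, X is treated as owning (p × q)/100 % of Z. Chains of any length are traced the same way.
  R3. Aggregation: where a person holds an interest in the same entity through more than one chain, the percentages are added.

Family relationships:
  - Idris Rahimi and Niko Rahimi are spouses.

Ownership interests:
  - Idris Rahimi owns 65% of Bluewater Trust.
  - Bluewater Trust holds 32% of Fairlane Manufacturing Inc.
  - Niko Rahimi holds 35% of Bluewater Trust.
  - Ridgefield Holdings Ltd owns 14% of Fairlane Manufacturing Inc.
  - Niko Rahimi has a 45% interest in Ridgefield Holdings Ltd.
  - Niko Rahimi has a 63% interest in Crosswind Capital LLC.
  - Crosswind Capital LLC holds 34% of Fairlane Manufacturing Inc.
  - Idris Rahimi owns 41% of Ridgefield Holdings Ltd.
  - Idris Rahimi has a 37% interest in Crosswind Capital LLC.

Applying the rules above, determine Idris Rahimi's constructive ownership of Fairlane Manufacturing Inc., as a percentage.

78.04%

By spousal attribution (R1), Idris Rahimi is treated as also owning Niko Rahimi's interest in Ridgefield Holdings Ltd, giving 41% + 45% = 86%.
By spousal attribution (R1), Idris Rahimi is treated as also owning Niko Rahimi's interest in Bluewater Trust, giving 65% + 35% = 100%.
By spousal attribution (R1), Idris Rahimi is treated as also owning Niko Rahimi's interest in Crosswind Capital LLC, giving 37% + 63% = 100%.
Chain via Ridgefield Holdings Ltd (R2): 86% × 14% = 12.04% of Fairlane Manufacturing Inc.
Chain via Bluewater Trust (R2): 100% × 32% = 32% of Fairlane Manufacturing Inc.
Chain via Crosswind Capital LLC (R2): 100% × 34% = 34% of Fairlane Manufacturing Inc.
Aggregating (R3): 12.04% + 32% + 34% = 78.04%.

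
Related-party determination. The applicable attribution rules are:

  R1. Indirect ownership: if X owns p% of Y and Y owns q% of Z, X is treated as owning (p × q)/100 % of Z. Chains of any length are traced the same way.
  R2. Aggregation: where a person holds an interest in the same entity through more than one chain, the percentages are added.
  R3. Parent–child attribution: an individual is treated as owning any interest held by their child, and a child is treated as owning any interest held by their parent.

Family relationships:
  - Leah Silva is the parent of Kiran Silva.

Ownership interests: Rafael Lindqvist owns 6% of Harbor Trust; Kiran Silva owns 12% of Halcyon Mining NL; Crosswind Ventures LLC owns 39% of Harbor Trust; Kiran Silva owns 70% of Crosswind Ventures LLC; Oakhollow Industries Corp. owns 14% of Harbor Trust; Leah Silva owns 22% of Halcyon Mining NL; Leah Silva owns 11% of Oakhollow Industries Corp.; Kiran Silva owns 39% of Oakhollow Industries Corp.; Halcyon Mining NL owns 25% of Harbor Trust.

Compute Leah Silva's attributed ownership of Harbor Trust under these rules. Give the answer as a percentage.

By parent–child attribution (R3), Leah Silva is treated as also owning Kiran Silva's interest in Oakhollow Industries Corp, giving 11% + 39% = 50%.
By parent–child attribution (R3), Leah Silva is treated as also owning Kiran Silva's interest in Halcyon Mining NL, giving 22% + 12% = 34%.
By parent–child attribution (R3), Leah Silva is treated as owning Kiran Silva's 70% interest in Crosswind Ventures LLC.
Chain via Oakhollow Industries Corp. (R1): 50% × 14% = 7% of Harbor Trust.
Chain via Halcyon Mining NL (R1): 34% × 25% = 8.5% of Harbor Trust.
Chain via Crosswind Ventures LLC (R1): 70% × 39% = 27.3% of Harbor Trust.
Aggregating (R2): 7% + 8.5% + 27.3% = 42.8%.

42.8%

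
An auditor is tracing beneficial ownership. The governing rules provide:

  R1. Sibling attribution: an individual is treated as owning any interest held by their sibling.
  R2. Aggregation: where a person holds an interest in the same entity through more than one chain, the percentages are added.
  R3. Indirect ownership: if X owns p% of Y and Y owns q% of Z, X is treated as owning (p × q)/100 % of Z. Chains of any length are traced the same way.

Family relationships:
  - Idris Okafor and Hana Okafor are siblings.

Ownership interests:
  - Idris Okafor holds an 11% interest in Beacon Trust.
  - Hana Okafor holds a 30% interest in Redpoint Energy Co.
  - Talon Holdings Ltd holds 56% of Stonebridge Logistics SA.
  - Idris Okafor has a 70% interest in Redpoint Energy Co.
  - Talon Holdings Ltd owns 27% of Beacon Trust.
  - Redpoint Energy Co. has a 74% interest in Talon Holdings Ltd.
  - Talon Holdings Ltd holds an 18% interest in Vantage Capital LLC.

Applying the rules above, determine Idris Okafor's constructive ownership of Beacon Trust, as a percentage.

30.98%

By sibling attribution (R1), Idris Okafor is treated as also owning Hana Okafor's interest in Redpoint Energy Co, giving 70% + 30% = 100%.
Chain via Redpoint Energy Co. → Talon Holdings Ltd (R3): 100% × 74% × 27% = 19.98% of Beacon Trust.
Direct interest in Beacon Trust: 11%.
Aggregating (R2): 19.98% + 11% = 30.98%.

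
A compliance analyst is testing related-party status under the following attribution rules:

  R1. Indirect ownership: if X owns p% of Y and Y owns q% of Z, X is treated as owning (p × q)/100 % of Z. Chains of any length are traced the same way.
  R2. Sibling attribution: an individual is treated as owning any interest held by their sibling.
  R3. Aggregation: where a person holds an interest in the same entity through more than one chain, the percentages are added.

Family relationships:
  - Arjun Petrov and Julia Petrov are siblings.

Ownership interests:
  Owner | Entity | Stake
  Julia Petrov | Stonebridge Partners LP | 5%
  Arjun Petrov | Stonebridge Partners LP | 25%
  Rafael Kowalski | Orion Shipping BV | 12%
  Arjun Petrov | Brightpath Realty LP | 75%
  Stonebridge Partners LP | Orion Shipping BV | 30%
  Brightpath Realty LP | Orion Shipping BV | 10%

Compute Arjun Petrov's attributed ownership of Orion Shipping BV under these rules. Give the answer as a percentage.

By sibling attribution (R2), Arjun Petrov is treated as also owning Julia Petrov's interest in Stonebridge Partners LP, giving 25% + 5% = 30%.
Chain via Stonebridge Partners LP (R1): 30% × 30% = 9% of Orion Shipping BV.
Chain via Brightpath Realty LP (R1): 75% × 10% = 7.5% of Orion Shipping BV.
Aggregating (R3): 9% + 7.5% = 16.5%.

16.5%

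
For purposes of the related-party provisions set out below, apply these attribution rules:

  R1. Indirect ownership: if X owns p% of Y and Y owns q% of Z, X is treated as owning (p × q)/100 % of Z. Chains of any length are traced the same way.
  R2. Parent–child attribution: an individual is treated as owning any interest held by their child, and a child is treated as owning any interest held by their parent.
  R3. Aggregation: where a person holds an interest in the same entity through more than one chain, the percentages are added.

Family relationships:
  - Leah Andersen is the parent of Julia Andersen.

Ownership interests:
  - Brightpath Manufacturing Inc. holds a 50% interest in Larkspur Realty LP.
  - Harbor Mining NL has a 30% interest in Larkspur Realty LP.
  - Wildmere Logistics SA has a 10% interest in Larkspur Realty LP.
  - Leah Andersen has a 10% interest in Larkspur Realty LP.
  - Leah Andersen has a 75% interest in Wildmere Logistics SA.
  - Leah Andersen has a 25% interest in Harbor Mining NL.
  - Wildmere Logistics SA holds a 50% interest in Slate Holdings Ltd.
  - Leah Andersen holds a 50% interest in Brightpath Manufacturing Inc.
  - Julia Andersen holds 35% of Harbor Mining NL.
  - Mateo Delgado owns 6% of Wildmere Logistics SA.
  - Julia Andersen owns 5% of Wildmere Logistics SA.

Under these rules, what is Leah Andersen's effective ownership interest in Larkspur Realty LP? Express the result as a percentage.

61%

By parent–child attribution (R2), Leah Andersen is treated as also owning Julia Andersen's interest in Harbor Mining NL, giving 25% + 35% = 60%.
By parent–child attribution (R2), Leah Andersen is treated as also owning Julia Andersen's interest in Wildmere Logistics SA, giving 75% + 5% = 80%.
Chain via Brightpath Manufacturing Inc. (R1): 50% × 50% = 25% of Larkspur Realty LP.
Chain via Harbor Mining NL (R1): 60% × 30% = 18% of Larkspur Realty LP.
Chain via Wildmere Logistics SA (R1): 80% × 10% = 8% of Larkspur Realty LP.
Direct interest in Larkspur Realty LP: 10%.
Aggregating (R3): 25% + 18% + 8% + 10% = 61%.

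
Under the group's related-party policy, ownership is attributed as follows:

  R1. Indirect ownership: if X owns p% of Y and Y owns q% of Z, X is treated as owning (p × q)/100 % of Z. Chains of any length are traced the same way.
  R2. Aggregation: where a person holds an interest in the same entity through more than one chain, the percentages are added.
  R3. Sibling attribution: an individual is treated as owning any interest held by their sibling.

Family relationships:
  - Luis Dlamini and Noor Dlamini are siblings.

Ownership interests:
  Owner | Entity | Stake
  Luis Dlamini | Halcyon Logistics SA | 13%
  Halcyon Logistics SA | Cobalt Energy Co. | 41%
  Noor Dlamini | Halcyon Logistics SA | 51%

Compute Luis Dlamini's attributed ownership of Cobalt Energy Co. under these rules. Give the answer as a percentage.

26.24%

By sibling attribution (R3), Luis Dlamini is treated as also owning Noor Dlamini's interest in Halcyon Logistics SA, giving 13% + 51% = 64%.
Chain via Halcyon Logistics SA (R1): 64% × 41% = 26.24% of Cobalt Energy Co.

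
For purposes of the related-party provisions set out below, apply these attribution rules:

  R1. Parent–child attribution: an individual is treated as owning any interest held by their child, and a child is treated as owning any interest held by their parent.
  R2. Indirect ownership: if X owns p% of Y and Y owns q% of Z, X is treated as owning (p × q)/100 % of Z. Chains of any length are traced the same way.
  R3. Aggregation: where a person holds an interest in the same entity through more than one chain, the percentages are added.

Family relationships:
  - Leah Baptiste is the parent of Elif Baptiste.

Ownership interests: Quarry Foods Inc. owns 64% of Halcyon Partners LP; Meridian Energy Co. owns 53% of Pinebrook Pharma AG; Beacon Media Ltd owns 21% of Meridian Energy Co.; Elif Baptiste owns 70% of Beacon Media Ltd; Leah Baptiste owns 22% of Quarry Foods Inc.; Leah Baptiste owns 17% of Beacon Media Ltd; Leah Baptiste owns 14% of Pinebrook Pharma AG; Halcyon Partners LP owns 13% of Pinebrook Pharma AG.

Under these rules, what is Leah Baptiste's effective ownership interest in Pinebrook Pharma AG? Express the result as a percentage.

25.5135%

By parent–child attribution (R1), Leah Baptiste is treated as also owning Elif Baptiste's interest in Beacon Media Ltd, giving 17% + 70% = 87%.
Chain via Beacon Media Ltd → Meridian Energy Co. (R2): 87% × 21% × 53% = 9.6831% of Pinebrook Pharma AG.
Chain via Quarry Foods Inc. → Halcyon Partners LP (R2): 22% × 64% × 13% = 1.8304% of Pinebrook Pharma AG.
Direct interest in Pinebrook Pharma AG: 14%.
Aggregating (R3): 9.6831% + 1.8304% + 14% = 25.5135%.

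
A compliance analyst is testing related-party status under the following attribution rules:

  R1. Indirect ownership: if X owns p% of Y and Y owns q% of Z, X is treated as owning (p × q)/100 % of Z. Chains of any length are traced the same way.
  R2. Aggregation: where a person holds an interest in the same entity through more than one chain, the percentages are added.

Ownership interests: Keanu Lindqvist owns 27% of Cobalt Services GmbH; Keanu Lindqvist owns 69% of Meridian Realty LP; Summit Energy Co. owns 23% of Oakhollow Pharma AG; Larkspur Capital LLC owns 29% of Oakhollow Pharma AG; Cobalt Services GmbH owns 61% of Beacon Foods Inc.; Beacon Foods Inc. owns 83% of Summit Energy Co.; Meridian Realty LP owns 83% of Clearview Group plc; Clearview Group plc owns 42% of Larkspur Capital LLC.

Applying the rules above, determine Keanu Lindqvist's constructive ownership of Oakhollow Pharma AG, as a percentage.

Chain via Meridian Realty LP → Clearview Group plc → Larkspur Capital LLC (R1): 69% × 83% × 42% × 29% = 6.975486% of Oakhollow Pharma AG.
Chain via Cobalt Services GmbH → Beacon Foods Inc. → Summit Energy Co. (R1): 27% × 61% × 83% × 23% = 3.144123% of Oakhollow Pharma AG.
Aggregating (R2): 6.975486% + 3.144123% = 10.119609%.

10.119609%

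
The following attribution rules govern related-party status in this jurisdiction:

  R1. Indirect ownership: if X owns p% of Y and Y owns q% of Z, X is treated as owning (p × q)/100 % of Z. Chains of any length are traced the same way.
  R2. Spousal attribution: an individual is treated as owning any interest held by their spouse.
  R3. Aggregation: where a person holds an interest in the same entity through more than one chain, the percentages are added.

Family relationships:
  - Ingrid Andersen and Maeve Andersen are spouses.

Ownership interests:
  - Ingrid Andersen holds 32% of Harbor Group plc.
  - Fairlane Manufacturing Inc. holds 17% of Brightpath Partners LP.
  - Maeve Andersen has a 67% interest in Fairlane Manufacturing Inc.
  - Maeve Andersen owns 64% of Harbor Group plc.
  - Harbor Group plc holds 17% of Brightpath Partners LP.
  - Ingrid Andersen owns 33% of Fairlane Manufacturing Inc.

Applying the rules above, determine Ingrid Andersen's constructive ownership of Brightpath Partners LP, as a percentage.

33.32%

By spousal attribution (R2), Ingrid Andersen is treated as also owning Maeve Andersen's interest in Harbor Group plc, giving 32% + 64% = 96%.
By spousal attribution (R2), Ingrid Andersen is treated as also owning Maeve Andersen's interest in Fairlane Manufacturing Inc, giving 33% + 67% = 100%.
Chain via Harbor Group plc (R1): 96% × 17% = 16.32% of Brightpath Partners LP.
Chain via Fairlane Manufacturing Inc. (R1): 100% × 17% = 17% of Brightpath Partners LP.
Aggregating (R3): 16.32% + 17% = 33.32%.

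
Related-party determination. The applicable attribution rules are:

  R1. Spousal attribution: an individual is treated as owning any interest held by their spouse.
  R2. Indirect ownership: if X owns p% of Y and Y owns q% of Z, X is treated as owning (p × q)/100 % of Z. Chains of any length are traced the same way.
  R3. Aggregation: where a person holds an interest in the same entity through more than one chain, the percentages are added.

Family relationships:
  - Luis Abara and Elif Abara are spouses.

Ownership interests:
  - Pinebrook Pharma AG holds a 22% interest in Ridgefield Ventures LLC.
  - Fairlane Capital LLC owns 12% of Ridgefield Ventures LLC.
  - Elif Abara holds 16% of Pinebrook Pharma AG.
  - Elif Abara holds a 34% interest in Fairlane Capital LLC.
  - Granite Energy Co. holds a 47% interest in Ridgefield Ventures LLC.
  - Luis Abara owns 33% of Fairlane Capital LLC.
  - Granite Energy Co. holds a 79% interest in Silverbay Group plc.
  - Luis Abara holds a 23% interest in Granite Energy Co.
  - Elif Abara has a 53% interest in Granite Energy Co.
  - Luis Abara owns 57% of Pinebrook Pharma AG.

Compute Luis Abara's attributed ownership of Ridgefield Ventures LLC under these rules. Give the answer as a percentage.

59.82%

By spousal attribution (R1), Luis Abara is treated as also owning Elif Abara's interest in Granite Energy Co, giving 23% + 53% = 76%.
By spousal attribution (R1), Luis Abara is treated as also owning Elif Abara's interest in Pinebrook Pharma AG, giving 57% + 16% = 73%.
By spousal attribution (R1), Luis Abara is treated as also owning Elif Abara's interest in Fairlane Capital LLC, giving 33% + 34% = 67%.
Chain via Granite Energy Co. (R2): 76% × 47% = 35.72% of Ridgefield Ventures LLC.
Chain via Pinebrook Pharma AG (R2): 73% × 22% = 16.06% of Ridgefield Ventures LLC.
Chain via Fairlane Capital LLC (R2): 67% × 12% = 8.04% of Ridgefield Ventures LLC.
Aggregating (R3): 35.72% + 16.06% + 8.04% = 59.82%.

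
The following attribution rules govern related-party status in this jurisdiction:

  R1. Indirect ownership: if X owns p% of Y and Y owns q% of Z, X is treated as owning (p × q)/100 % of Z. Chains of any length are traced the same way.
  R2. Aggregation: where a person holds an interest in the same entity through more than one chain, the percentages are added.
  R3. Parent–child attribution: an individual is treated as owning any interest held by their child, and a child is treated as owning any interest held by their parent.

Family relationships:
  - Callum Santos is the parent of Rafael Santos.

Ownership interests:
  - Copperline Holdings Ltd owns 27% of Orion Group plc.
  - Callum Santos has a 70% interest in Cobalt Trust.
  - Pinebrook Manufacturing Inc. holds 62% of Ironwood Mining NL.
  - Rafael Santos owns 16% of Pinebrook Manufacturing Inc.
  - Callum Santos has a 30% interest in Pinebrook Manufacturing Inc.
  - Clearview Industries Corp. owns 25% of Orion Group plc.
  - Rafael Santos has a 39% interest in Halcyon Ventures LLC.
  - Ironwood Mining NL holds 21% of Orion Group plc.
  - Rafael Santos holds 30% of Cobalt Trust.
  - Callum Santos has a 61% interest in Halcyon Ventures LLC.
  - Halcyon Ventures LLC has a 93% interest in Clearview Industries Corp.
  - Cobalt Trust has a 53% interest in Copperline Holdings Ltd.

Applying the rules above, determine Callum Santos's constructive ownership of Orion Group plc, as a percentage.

By parent–child attribution (R3), Callum Santos is treated as also owning Rafael Santos's interest in Cobalt Trust, giving 70% + 30% = 100%.
By parent–child attribution (R3), Callum Santos is treated as also owning Rafael Santos's interest in Halcyon Ventures LLC, giving 61% + 39% = 100%.
By parent–child attribution (R3), Callum Santos is treated as also owning Rafael Santos's interest in Pinebrook Manufacturing Inc, giving 30% + 16% = 46%.
Chain via Cobalt Trust → Copperline Holdings Ltd (R1): 100% × 53% × 27% = 14.31% of Orion Group plc.
Chain via Halcyon Ventures LLC → Clearview Industries Corp. (R1): 100% × 93% × 25% = 23.25% of Orion Group plc.
Chain via Pinebrook Manufacturing Inc. → Ironwood Mining NL (R1): 46% × 62% × 21% = 5.9892% of Orion Group plc.
Aggregating (R2): 14.31% + 23.25% + 5.9892% = 43.5492%.

43.5492%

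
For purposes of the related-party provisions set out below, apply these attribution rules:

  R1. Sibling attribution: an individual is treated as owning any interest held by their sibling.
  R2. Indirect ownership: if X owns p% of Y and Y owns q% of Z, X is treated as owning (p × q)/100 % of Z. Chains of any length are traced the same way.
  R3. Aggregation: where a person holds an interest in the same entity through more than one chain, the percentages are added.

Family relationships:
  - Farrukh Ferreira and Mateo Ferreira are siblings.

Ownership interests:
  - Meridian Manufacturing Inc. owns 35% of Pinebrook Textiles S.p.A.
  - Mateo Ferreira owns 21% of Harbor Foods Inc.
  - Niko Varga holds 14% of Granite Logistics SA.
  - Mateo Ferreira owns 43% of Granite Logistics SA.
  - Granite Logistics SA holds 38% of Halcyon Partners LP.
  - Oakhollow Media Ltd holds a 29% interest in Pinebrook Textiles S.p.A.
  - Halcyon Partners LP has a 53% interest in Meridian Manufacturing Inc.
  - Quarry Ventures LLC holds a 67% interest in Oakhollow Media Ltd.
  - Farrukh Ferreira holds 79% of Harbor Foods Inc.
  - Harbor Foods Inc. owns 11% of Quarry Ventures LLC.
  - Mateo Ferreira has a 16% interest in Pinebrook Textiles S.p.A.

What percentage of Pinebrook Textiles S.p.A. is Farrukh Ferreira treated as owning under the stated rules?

21.16837%

By sibling attribution (R1), Farrukh Ferreira is treated as also owning Mateo Ferreira's interest in Harbor Foods Inc, giving 79% + 21% = 100%.
By sibling attribution (R1), Farrukh Ferreira is treated as owning Mateo Ferreira's 43% interest in Granite Logistics SA.
By sibling attribution (R1), Farrukh Ferreira is treated as owning Mateo Ferreira's 16% interest in Pinebrook Textiles S.p.A.
Chain via Harbor Foods Inc. → Quarry Ventures LLC → Oakhollow Media Ltd (R2): 100% × 11% × 67% × 29% = 2.1373% of Pinebrook Textiles S.p.A.
Chain via Granite Logistics SA → Halcyon Partners LP → Meridian Manufacturing Inc. (R2): 43% × 38% × 53% × 35% = 3.03107% of Pinebrook Textiles S.p.A.
Direct interest in Pinebrook Textiles S.p.A: 16%.
Aggregating (R3): 2.1373% + 3.03107% + 16% = 21.16837%.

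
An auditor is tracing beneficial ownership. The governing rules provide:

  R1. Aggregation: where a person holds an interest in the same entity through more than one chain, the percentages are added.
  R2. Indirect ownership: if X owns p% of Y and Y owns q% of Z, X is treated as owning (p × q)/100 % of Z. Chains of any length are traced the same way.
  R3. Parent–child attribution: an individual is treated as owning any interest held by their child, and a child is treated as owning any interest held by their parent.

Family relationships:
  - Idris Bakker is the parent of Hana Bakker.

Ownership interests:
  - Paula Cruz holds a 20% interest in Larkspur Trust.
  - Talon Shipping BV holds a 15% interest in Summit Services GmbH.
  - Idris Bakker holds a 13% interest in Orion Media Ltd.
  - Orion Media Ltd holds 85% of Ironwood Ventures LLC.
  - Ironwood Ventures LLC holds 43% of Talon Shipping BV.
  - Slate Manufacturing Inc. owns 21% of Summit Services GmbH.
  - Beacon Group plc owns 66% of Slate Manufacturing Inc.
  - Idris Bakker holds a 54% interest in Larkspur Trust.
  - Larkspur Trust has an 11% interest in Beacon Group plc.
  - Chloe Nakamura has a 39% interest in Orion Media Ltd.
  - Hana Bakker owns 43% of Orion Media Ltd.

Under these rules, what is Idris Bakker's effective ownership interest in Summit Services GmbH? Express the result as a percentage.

3.893484%

By parent–child attribution (R3), Idris Bakker is treated as also owning Hana Bakker's interest in Orion Media Ltd, giving 13% + 43% = 56%.
Chain via Orion Media Ltd → Ironwood Ventures LLC → Talon Shipping BV (R2): 56% × 85% × 43% × 15% = 3.0702% of Summit Services GmbH.
Chain via Larkspur Trust → Beacon Group plc → Slate Manufacturing Inc. (R2): 54% × 11% × 66% × 21% = 0.823284% of Summit Services GmbH.
Aggregating (R1): 3.0702% + 0.823284% = 3.893484%.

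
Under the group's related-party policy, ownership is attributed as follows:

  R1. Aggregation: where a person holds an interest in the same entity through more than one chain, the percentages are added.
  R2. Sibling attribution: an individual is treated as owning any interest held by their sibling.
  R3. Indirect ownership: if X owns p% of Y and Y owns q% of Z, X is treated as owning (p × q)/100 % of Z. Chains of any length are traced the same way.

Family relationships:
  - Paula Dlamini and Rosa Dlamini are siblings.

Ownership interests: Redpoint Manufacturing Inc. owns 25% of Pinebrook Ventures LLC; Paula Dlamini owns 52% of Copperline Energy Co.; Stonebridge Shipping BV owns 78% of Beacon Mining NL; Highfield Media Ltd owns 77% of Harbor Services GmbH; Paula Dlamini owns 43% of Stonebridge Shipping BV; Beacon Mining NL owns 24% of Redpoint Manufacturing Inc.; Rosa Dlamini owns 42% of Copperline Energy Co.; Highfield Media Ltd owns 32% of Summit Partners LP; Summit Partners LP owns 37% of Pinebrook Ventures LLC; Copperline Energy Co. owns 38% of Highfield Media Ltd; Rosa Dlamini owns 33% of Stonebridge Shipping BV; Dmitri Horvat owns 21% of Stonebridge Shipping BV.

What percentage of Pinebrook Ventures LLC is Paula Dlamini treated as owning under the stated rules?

By sibling attribution (R2), Paula Dlamini is treated as also owning Rosa Dlamini's interest in Stonebridge Shipping BV, giving 43% + 33% = 76%.
By sibling attribution (R2), Paula Dlamini is treated as also owning Rosa Dlamini's interest in Copperline Energy Co, giving 52% + 42% = 94%.
Chain via Stonebridge Shipping BV → Beacon Mining NL → Redpoint Manufacturing Inc. (R3): 76% × 78% × 24% × 25% = 3.5568% of Pinebrook Ventures LLC.
Chain via Copperline Energy Co. → Highfield Media Ltd → Summit Partners LP (R3): 94% × 38% × 32% × 37% = 4.229248% of Pinebrook Ventures LLC.
Aggregating (R1): 3.5568% + 4.229248% = 7.786048%.

7.786048%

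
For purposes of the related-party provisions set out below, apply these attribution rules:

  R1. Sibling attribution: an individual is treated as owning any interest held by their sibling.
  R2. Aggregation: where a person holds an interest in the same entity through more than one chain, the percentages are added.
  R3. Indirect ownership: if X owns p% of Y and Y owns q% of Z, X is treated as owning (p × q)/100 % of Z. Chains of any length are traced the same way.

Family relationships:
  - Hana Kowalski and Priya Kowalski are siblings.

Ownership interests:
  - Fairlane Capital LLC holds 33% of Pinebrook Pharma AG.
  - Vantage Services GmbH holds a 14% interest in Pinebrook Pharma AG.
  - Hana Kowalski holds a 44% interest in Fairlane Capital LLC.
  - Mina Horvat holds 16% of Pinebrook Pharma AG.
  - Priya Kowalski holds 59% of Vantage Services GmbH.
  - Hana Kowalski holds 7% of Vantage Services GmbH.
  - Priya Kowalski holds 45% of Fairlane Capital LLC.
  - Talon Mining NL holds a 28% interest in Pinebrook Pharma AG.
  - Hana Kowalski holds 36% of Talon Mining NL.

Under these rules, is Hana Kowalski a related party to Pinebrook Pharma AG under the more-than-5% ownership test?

Yes

By sibling attribution (R1), Hana Kowalski is treated as also owning Priya Kowalski's interest in Fairlane Capital LLC, giving 44% + 45% = 89%.
By sibling attribution (R1), Hana Kowalski is treated as also owning Priya Kowalski's interest in Vantage Services GmbH, giving 7% + 59% = 66%.
Chain via Fairlane Capital LLC (R3): 89% × 33% = 29.37% of Pinebrook Pharma AG.
Chain via Talon Mining NL (R3): 36% × 28% = 10.08% of Pinebrook Pharma AG.
Chain via Vantage Services GmbH (R3): 66% × 14% = 9.24% of Pinebrook Pharma AG.
Aggregating (R2): 29.37% + 10.08% + 9.24% = 48.69%.
48.69% exceeds the 5% threshold, so Hana is a related party to Pinebrook Pharma AG.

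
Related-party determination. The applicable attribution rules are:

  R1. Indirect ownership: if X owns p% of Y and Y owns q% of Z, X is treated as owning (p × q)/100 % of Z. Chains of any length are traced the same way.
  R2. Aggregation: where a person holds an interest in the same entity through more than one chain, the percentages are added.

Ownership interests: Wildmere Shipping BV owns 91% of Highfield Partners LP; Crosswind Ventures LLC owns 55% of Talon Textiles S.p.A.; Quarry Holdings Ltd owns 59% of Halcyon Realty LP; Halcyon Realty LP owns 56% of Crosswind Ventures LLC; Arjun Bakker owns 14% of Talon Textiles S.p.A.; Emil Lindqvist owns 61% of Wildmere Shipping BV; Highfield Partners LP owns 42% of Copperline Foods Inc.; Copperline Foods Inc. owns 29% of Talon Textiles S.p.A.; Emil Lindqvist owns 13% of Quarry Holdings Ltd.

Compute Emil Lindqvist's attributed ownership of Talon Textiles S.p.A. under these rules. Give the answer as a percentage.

Chain via Wildmere Shipping BV → Highfield Partners LP → Copperline Foods Inc. (R1): 61% × 91% × 42% × 29% = 6.761118% of Talon Textiles S.p.A.
Chain via Quarry Holdings Ltd → Halcyon Realty LP → Crosswind Ventures LLC (R1): 13% × 59% × 56% × 55% = 2.36236% of Talon Textiles S.p.A.
Aggregating (R2): 6.761118% + 2.36236% = 9.123478%.

9.123478%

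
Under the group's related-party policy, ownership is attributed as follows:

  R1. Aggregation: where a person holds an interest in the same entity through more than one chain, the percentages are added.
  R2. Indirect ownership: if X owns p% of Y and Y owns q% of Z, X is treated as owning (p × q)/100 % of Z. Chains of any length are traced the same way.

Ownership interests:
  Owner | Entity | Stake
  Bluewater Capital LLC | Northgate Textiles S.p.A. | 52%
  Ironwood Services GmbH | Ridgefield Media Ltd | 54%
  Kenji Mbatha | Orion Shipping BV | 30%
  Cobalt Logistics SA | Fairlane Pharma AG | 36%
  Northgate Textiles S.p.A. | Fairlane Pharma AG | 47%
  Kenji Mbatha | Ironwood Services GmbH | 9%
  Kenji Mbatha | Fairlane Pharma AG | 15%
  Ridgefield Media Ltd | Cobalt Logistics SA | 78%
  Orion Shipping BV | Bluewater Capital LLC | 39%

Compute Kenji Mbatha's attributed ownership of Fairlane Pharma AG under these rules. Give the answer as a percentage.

19.224168%

Chain via Orion Shipping BV → Bluewater Capital LLC → Northgate Textiles S.p.A. (R2): 30% × 39% × 52% × 47% = 2.85948% of Fairlane Pharma AG.
Chain via Ironwood Services GmbH → Ridgefield Media Ltd → Cobalt Logistics SA (R2): 9% × 54% × 78% × 36% = 1.364688% of Fairlane Pharma AG.
Direct interest in Fairlane Pharma AG: 15%.
Aggregating (R1): 2.85948% + 1.364688% + 15% = 19.224168%.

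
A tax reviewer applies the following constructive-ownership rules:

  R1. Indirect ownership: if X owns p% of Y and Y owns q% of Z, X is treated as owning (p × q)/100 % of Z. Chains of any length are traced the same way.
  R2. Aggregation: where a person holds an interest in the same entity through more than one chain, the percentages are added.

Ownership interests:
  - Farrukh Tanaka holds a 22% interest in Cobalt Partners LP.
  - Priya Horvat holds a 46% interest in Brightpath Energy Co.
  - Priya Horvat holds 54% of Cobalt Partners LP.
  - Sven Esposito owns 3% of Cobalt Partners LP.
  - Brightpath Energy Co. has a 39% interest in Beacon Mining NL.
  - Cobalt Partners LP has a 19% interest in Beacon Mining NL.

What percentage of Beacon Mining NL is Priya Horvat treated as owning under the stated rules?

Chain via Cobalt Partners LP (R1): 54% × 19% = 10.26% of Beacon Mining NL.
Chain via Brightpath Energy Co. (R1): 46% × 39% = 17.94% of Beacon Mining NL.
Aggregating (R2): 10.26% + 17.94% = 28.2%.

28.2%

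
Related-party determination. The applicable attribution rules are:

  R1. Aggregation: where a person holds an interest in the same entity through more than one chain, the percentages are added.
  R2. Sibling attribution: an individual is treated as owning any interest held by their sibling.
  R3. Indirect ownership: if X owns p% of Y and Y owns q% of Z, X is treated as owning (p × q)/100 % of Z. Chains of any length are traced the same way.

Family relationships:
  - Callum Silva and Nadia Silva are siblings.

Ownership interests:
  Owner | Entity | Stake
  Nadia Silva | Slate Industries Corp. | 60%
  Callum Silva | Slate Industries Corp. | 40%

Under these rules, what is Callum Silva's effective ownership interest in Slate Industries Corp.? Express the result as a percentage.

By sibling attribution (R2), Callum Silva is treated as also owning Nadia Silva's interest in Slate Industries Corp, giving 40% + 60% = 100%.
Direct interest in Slate Industries Corp: 100%.

100%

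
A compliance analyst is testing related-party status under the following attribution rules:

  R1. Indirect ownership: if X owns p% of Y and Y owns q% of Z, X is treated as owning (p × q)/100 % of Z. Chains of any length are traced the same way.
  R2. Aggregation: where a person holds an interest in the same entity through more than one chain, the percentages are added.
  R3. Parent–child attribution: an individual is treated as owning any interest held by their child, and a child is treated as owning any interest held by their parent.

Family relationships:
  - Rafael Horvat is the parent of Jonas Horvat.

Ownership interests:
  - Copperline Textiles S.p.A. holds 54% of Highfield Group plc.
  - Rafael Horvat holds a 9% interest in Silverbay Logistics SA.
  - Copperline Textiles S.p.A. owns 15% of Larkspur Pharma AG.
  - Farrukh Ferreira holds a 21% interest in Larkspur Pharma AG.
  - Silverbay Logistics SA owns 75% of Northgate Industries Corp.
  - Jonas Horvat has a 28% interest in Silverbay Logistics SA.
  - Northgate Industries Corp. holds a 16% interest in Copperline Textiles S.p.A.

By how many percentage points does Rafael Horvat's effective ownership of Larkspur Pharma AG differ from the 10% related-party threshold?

By parent–child attribution (R3), Rafael Horvat is treated as also owning Jonas Horvat's interest in Silverbay Logistics SA, giving 9% + 28% = 37%.
Chain via Silverbay Logistics SA → Northgate Industries Corp. → Copperline Textiles S.p.A. (R1): 37% × 75% × 16% × 15% = 0.666% of Larkspur Pharma AG.
0.666% falls short of the 10% threshold by 9.334 percentage points.

9.334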